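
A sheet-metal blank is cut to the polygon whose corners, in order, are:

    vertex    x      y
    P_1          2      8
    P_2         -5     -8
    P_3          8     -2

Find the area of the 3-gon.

Apply the surveyor's formula: 2A = Σ (x_i·y_{i+1} − x_{i+1}·y_i), indices taken mod 3.
Cross-terms: 24, 74, 68  ⇒  Σ = 166
Area = |Σ|/2 = 83.

83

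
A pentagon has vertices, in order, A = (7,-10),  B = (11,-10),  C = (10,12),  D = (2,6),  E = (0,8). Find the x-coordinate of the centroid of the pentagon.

472/67

Apply the shoelace formula. First the cross-terms c_i = x_i·y_{i+1} − x_{i+1}·y_i:
  40, 232, 36, 16, -56  ⇒  2A = 268, A = 134.
Then Σ (x_i + x_{i+1})·c_i = 5664, so x̄ = 5664 / (6·134) = 472/67.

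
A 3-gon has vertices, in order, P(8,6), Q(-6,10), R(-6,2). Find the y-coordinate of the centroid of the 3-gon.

Apply Gauss's area formula. First the cross-terms c_i = x_i·y_{i+1} − x_{i+1}·y_i:
  116, 48, -52  ⇒  2A = 112, A = 56.
Then Σ (y_i + y_{i+1})·c_i = 2016, so ȳ = 2016 / (6·56) = 6.

6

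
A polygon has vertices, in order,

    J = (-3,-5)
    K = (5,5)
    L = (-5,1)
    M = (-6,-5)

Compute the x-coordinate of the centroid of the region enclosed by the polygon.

Apply the surveyor's formula. First the cross-terms c_i = x_i·y_{i+1} − x_{i+1}·y_i:
  10, 30, 31, 15  ⇒  2A = 86, A = 43.
Then Σ (x_i + x_{i+1})·c_i = -456, so x̄ = -456 / (6·43) = -76/43.

-76/43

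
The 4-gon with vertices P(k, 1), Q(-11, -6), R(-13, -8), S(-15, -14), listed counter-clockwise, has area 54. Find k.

Write out the shoelace sum; only the two edges meeting at P involve k:
2·Area = [((-15)·1 − k·(-14)) + (k·(-6) − (-11)·1)] + 72
       = 8·k + 68 = 108
⇒ k = 5.

5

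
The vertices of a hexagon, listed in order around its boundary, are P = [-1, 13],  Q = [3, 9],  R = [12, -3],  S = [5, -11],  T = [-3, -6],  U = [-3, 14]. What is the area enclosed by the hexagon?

Apply Gauss's area formula: 2A = Σ (x_i·y_{i+1} − x_{i+1}·y_i), indices taken mod 6.
P→Q: (-1)(9) − (3)(13) = -48
Q→R: (3)(-3) − (12)(9) = -117
R→S: (12)(-11) − (5)(-3) = -117
S→T: (5)(-6) − (-3)(-11) = -63
T→U: (-3)(14) − (-3)(-6) = -60
U→P: (-3)(13) − (-1)(14) = -25
Σ = -430
Area = |Σ|/2 = 215.

215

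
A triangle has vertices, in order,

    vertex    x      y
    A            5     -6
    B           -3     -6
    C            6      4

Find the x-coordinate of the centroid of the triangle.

8/3

Apply Gauss's area formula. First the cross-terms c_i = x_i·y_{i+1} − x_{i+1}·y_i:
  -48, 24, -56  ⇒  2A = -80, A = -40.
Then Σ (x_i + x_{i+1})·c_i = -640, so x̄ = -640 / (6·(-40)) = 8/3.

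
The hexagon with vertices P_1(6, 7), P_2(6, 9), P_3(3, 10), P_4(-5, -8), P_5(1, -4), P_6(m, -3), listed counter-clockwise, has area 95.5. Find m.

7

The doubled signed area Σ (x_i y_{i+1} − x_{i+1} y_i) is linear in m.
With m=0 it equals 114; the coefficient of m is 11 (from the two edges through P_6).
So 11·m + 114 = 2·95.5 = 191 ⇒ m = 7.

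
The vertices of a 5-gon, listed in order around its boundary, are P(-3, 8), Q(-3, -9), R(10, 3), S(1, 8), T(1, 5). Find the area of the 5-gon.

114.5

Apply the shoelace (surveyor's) formula: 2A = Σ (x_i·y_{i+1} − x_{i+1}·y_i), indices taken mod 5.
Σ = (51) + (81) + (77) + (-3) + (23) = 229
Area = |Σ|/2 = 114.5.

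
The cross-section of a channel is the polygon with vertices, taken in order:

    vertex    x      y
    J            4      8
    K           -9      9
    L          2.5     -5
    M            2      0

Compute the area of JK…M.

Σ = (108) + (22.5) + (10) + (16) = 156.5
Area = |Σ|/2 = 78.25.

78.25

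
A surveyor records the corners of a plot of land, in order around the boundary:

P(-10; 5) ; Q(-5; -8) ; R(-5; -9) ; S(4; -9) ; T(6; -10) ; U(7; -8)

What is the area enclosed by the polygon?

Cross-terms: 105, 5, 81, 14, 22, -45  ⇒  Σ = 182
Area = |Σ|/2 = 91.

91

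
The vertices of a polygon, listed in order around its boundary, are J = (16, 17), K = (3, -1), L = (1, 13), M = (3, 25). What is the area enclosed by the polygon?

Apply the surveyor's formula: 2A = Σ (x_i·y_{i+1} − x_{i+1}·y_i), indices taken mod 4.
Cross-terms: -67, 40, -14, -349  ⇒  Σ = -390
Area = |Σ|/2 = 195.

195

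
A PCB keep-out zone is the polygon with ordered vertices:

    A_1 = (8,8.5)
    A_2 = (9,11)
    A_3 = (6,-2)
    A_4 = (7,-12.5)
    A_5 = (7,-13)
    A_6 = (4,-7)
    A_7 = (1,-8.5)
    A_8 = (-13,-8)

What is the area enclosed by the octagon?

163

Apply the shoelace (surveyor's) formula: 2A = Σ (x_i·y_{i+1} − x_{i+1}·y_i), indices taken mod 8.
Cross-terms: 11.5, -84, -61, -3.5, 3, -27, -118.5, -46.5  ⇒  Σ = -326
Area = |Σ|/2 = 163.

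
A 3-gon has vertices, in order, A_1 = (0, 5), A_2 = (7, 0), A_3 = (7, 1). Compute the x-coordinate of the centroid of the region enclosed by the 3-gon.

Apply the shoelace formula. First the cross-terms c_i = x_i·y_{i+1} − x_{i+1}·y_i:
  -35, 7, 35  ⇒  2A = 7, A = 3.5.
Then Σ (x_i + x_{i+1})·c_i = 98, so x̄ = 98 / (6·3.5) = 14/3.

14/3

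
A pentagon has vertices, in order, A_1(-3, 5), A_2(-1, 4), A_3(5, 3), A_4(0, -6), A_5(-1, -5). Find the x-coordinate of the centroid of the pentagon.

Apply Gauss's area formula. First the cross-terms c_i = x_i·y_{i+1} − x_{i+1}·y_i:
  -7, -23, -30, -6, -20  ⇒  2A = -86, A = -43.
Then Σ (x_i + x_{i+1})·c_i = -128, so x̄ = -128 / (6·(-43)) = 64/129.

64/129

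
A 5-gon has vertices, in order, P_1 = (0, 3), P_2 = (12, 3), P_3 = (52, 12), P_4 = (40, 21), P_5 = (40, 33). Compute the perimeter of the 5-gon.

130

|P_1P_2| = √((12)² + (0)²) = √144 = 12
|P_2P_3| = √((40)² + (9)²) = √1681 = 41
|P_3P_4| = √((-12)² + (9)²) = √225 = 15
|P_4P_5| = √((0)² + (12)²) = √144 = 12
|P_5P_1| = √((-40)² + (-30)²) = √2500 = 50
Perimeter = 12 + 41 + 15 + 12 + 50 = 130.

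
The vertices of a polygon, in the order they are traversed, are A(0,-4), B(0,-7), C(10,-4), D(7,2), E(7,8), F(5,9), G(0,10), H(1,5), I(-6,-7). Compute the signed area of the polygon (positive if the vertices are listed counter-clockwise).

135

Cross-terms: 0, 70, 48, 42, 23, 50, -10, 23, 24  ⇒  Σ = 270
Signed area = Σ/2 = 135 (positive ⇒ counter-clockwise traversal).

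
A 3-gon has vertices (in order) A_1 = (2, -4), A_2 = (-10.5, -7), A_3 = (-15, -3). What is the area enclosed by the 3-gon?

31.75

Σ = (-56) + (-73.5) + (66) = -63.5
Area = |Σ|/2 = 31.75.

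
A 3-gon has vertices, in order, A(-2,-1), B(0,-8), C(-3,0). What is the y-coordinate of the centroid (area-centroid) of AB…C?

Apply Gauss's area formula. First the cross-terms c_i = x_i·y_{i+1} − x_{i+1}·y_i:
  16, -24, 3  ⇒  2A = -5, A = -2.5.
Then Σ (y_i + y_{i+1})·c_i = 45, so ȳ = 45 / (6·(-2.5)) = -3.

-3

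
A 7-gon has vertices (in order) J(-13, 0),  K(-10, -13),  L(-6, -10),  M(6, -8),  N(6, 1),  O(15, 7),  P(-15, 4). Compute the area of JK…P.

Apply the shoelace (surveyor's) formula: 2A = Σ (x_i·y_{i+1} − x_{i+1}·y_i), indices taken mod 7.
Σ = (169) + (22) + (108) + (54) + (27) + (165) + (52) = 597
Area = |Σ|/2 = 298.5.

298.5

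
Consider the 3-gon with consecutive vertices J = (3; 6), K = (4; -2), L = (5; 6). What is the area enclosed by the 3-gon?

8

J→K: (3)(-2) − (4)(6) = -30
K→L: (4)(6) − (5)(-2) = 34
L→J: (5)(6) − (3)(6) = 12
Σ = 16
Area = |Σ|/2 = 8.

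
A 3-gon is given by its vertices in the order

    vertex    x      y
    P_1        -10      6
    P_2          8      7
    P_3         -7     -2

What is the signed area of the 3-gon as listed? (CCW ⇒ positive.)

-73.5

Apply the shoelace formula: 2A = Σ (x_i·y_{i+1} − x_{i+1}·y_i), indices taken mod 3.
Σ = (-118) + (33) + (-62) = -147
Signed area = Σ/2 = -73.5 (negative ⇒ clockwise traversal).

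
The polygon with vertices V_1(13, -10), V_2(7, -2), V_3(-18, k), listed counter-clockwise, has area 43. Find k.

Write out the shoelace sum; only the two edges meeting at V_3 involve k:
2·Area = [(7·k − (-18)·(-2)) + ((-18)·(-10) − 13·k)] + 44
       = -6·k + 188 = 86
⇒ k = 17.

17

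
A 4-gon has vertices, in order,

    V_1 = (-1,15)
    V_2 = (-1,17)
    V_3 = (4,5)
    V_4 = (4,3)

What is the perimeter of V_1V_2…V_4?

|V_1V_2| = √((0)² + (2)²) = √4 = 2
|V_2V_3| = √((5)² + (-12)²) = √169 = 13
|V_3V_4| = √((0)² + (-2)²) = √4 = 2
|V_4V_1| = √((-5)² + (12)²) = √169 = 13
Perimeter = 2 + 13 + 2 + 13 = 30.

30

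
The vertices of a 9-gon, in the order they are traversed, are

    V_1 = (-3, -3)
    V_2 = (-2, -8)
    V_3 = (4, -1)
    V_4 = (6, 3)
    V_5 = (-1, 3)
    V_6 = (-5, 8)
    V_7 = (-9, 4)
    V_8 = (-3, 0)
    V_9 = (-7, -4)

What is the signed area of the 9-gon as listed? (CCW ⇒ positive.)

91.5

Apply the shoelace (surveyor's) formula: 2A = Σ (x_i·y_{i+1} − x_{i+1}·y_i), indices taken mod 9.
Σ = (18) + (34) + (18) + (21) + (7) + (52) + (12) + (12) + (9) = 183
Signed area = Σ/2 = 91.5 (positive ⇒ counter-clockwise traversal).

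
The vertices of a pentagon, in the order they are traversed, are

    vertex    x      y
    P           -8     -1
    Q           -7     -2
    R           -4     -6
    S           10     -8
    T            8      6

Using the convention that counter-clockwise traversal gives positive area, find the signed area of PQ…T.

Apply the shoelace (surveyor's) formula: 2A = Σ (x_i·y_{i+1} − x_{i+1}·y_i), indices taken mod 5.
Cross-terms: 9, 34, 92, 124, 40  ⇒  Σ = 299
Signed area = Σ/2 = 149.5 (positive ⇒ counter-clockwise traversal).

149.5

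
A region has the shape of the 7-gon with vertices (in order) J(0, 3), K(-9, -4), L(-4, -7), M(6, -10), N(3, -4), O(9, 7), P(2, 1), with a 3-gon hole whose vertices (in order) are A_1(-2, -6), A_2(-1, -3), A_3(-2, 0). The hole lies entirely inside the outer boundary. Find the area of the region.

107

Outer boundary:
Σ = (27) + (47) + (82) + (6) + (57) + (-5) + (6) = 220
Area = |Σ|/2 = 110.
Hole:
Apply Gauss's area formula: 2A = Σ (x_i·y_{i+1} − x_{i+1}·y_i), indices taken mod 3.
Σ = (0) + (-6) + (12) = 6
Area = |Σ|/2 = 3.
Net area = 110 − 3 = 107.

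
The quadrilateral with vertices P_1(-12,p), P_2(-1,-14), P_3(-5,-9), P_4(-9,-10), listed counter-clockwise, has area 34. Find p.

-14

The doubled signed area Σ (x_i y_{i+1} − x_{i+1} y_i) is linear in p.
With p=0 it equals -44; the coefficient of p is -8 (from the two edges through P_1).
So -8·p + -44 = 2·34 = 68 ⇒ p = -14.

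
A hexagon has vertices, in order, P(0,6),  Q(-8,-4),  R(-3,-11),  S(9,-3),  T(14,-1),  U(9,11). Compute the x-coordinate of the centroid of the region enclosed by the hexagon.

Apply the shoelace (surveyor's) formula. First the cross-terms c_i = x_i·y_{i+1} − x_{i+1}·y_i:
  48, 76, 108, 33, 163, 54  ⇒  2A = 482, A = 241.
Then Σ (x_i + x_{i+1})·c_i = 4422, so x̄ = 4422 / (6·241) = 737/241.

737/241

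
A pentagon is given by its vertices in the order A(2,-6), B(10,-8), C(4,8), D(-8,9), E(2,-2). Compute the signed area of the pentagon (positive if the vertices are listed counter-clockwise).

123

Apply the shoelace formula: 2A = Σ (x_i·y_{i+1} − x_{i+1}·y_i), indices taken mod 5.
Cross-terms: 44, 112, 100, -2, -8  ⇒  Σ = 246
Signed area = Σ/2 = 123 (positive ⇒ counter-clockwise traversal).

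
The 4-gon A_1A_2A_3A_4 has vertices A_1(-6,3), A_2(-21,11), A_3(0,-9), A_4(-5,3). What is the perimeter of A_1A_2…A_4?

60

|A_1A_2| = √((-15)² + (8)²) = √289 = 17
|A_2A_3| = √((21)² + (-20)²) = √841 = 29
|A_3A_4| = √((-5)² + (12)²) = √169 = 13
|A_4A_1| = √((-1)² + (0)²) = √1 = 1
Perimeter = 17 + 29 + 13 + 1 = 60.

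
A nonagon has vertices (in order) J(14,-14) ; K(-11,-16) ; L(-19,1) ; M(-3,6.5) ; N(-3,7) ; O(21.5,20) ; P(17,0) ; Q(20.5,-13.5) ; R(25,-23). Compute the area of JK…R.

Σ = (-378) + (-315) + (-120.5) + (-1.5) + (-210.5) + (-340) + (-229.5) + (-134) + (-28) = -1757
Area = |Σ|/2 = 878.5.

878.5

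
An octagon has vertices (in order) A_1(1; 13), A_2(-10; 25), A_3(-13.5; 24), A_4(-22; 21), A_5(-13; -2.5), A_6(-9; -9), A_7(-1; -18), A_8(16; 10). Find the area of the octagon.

774.25

Apply Gauss's area formula: 2A = Σ (x_i·y_{i+1} − x_{i+1}·y_i), indices taken mod 8.
Σ = (155) + (97.5) + (244.5) + (328) + (94.5) + (153) + (278) + (198) = 1548.5
Area = |Σ|/2 = 774.25.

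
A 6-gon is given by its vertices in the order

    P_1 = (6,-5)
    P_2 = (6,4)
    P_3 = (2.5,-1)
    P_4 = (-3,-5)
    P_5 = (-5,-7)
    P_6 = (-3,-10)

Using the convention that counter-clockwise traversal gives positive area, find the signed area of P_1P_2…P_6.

Σ = (54) + (-16) + (-15.5) + (-4) + (29) + (75) = 122.5
Signed area = Σ/2 = 61.25 (positive ⇒ counter-clockwise traversal).

61.25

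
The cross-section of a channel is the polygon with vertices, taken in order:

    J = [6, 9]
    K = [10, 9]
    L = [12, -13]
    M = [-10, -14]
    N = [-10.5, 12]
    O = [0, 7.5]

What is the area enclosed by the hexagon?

Apply Gauss's area formula: 2A = Σ (x_i·y_{i+1} − x_{i+1}·y_i), indices taken mod 6.
Σ = (-36) + (-238) + (-298) + (-267) + (-78.75) + (-45) = -962.75
Area = |Σ|/2 = 481.375.

481.375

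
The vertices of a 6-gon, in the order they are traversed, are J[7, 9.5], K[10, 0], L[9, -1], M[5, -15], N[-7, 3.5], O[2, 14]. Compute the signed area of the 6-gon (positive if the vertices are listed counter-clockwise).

-253.25

Apply the shoelace (surveyor's) formula: 2A = Σ (x_i·y_{i+1} − x_{i+1}·y_i), indices taken mod 6.
Σ = (-95) + (-10) + (-130) + (-87.5) + (-105) + (-79) = -506.5
Signed area = Σ/2 = -253.25 (negative ⇒ clockwise traversal).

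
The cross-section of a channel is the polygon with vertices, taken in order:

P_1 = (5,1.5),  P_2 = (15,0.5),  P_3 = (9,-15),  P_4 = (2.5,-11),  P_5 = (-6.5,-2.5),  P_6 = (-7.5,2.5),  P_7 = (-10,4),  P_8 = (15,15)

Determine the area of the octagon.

345.625

Apply the surveyor's formula: 2A = Σ (x_i·y_{i+1} − x_{i+1}·y_i), indices taken mod 8.
Σ = (-20) + (-229.5) + (-61.5) + (-77.75) + (-35) + (-5) + (-210) + (-52.5) = -691.25
Area = |Σ|/2 = 345.625.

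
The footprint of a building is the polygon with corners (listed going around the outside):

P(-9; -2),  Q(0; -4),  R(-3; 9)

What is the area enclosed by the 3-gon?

55.5

Cross-terms: 36, -12, 87  ⇒  Σ = 111
Area = |Σ|/2 = 55.5.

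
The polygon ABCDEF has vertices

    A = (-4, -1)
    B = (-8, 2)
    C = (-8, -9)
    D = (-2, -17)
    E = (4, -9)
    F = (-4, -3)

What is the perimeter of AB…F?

|AB| = √((-4)² + (3)²) = √25 = 5
|BC| = √((0)² + (-11)²) = √121 = 11
|CD| = √((6)² + (-8)²) = √100 = 10
|DE| = √((6)² + (8)²) = √100 = 10
|EF| = √((-8)² + (6)²) = √100 = 10
|FA| = √((0)² + (2)²) = √4 = 2
Perimeter = 5 + 11 + 10 + 10 + 10 + 2 = 48.

48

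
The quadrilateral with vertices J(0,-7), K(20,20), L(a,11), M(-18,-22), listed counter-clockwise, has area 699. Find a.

Write out the shoelace sum; only the two edges meeting at L involve a:
2·Area = [(20·11 − a·20) + (a·(-22) − (-18)·11)] + 266
       = -42·a + 684 = 1398
⇒ a = -17.

-17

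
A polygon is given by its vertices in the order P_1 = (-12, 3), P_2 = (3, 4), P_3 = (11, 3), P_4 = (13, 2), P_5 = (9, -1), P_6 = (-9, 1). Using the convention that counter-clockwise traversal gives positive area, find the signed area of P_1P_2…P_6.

Apply the shoelace formula: 2A = Σ (x_i·y_{i+1} − x_{i+1}·y_i), indices taken mod 6.
Cross-terms: -57, -35, -17, -31, 0, -15  ⇒  Σ = -155
Signed area = Σ/2 = -77.5 (negative ⇒ clockwise traversal).

-77.5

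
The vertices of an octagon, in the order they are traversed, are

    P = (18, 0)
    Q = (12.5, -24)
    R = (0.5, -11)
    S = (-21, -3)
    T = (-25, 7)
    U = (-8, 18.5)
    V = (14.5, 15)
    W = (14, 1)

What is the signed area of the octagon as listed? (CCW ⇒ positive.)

-1010.125

Apply the shoelace (surveyor's) formula: 2A = Σ (x_i·y_{i+1} − x_{i+1}·y_i), indices taken mod 8.
Cross-terms: -432, -125.5, -232.5, -222, -406.5, -388.25, -195.5, -18  ⇒  Σ = -2020.25
Signed area = Σ/2 = -1010.125 (negative ⇒ clockwise traversal).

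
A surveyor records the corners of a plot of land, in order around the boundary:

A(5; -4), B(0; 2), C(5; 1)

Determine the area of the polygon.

Apply Gauss's area formula: 2A = Σ (x_i·y_{i+1} − x_{i+1}·y_i), indices taken mod 3.
Σ = (10) + (-10) + (-25) = -25
Area = |Σ|/2 = 12.5.

12.5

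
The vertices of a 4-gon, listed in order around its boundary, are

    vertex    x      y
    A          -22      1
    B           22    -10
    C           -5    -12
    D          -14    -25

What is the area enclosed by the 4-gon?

361.5

Σ = (198) + (-314) + (-43) + (-564) = -723
Area = |Σ|/2 = 361.5.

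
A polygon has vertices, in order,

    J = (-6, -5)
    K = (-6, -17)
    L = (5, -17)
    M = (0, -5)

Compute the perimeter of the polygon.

|JK| = √((0)² + (-12)²) = √144 = 12
|KL| = √((11)² + (0)²) = √121 = 11
|LM| = √((-5)² + (12)²) = √169 = 13
|MJ| = √((-6)² + (0)²) = √36 = 6
Perimeter = 12 + 11 + 13 + 6 = 42.

42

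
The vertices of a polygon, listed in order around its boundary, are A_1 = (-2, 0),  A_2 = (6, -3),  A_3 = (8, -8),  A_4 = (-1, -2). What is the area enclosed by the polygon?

23

Apply the shoelace (surveyor's) formula: 2A = Σ (x_i·y_{i+1} − x_{i+1}·y_i), indices taken mod 4.
A_1→A_2: (-2)(-3) − (6)(0) = 6
A_2→A_3: (6)(-8) − (8)(-3) = -24
A_3→A_4: (8)(-2) − (-1)(-8) = -24
A_4→A_1: (-1)(0) − (-2)(-2) = -4
Σ = -46
Area = |Σ|/2 = 23.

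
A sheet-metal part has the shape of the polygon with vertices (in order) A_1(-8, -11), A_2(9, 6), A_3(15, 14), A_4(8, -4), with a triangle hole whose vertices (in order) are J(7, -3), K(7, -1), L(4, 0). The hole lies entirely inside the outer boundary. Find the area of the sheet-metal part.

Outer boundary:
Σ = (51) + (36) + (-172) + (-120) = -205
Area = |Σ|/2 = 102.5.
Hole:
Cross-terms: 14, 4, -12  ⇒  Σ = 6
Area = |Σ|/2 = 3.
Net area = 102.5 − 3 = 99.5.

99.5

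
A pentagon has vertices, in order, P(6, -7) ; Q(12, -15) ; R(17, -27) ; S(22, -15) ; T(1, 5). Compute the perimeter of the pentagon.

78

|PQ| = √((6)² + (-8)²) = √100 = 10
|QR| = √((5)² + (-12)²) = √169 = 13
|RS| = √((5)² + (12)²) = √169 = 13
|ST| = √((-21)² + (20)²) = √841 = 29
|TP| = √((5)² + (-12)²) = √169 = 13
Perimeter = 10 + 13 + 13 + 29 + 13 = 78.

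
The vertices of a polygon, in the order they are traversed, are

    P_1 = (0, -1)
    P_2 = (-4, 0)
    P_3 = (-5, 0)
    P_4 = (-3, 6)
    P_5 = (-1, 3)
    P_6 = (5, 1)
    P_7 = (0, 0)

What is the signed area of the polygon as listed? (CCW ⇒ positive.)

P_1→P_2: (0)(0) − (-4)(-1) = -4
P_2→P_3: (-4)(0) − (-5)(0) = 0
P_3→P_4: (-5)(6) − (-3)(0) = -30
P_4→P_5: (-3)(3) − (-1)(6) = -3
P_5→P_6: (-1)(1) − (5)(3) = -16
P_6→P_7: (5)(0) − (0)(1) = 0
P_7→P_1: (0)(-1) − (0)(0) = 0
Σ = -53
Signed area = Σ/2 = -26.5 (negative ⇒ clockwise traversal).

-26.5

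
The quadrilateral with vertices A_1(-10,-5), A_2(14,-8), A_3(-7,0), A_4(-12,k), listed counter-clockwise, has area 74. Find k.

-2

The doubled signed area Σ (x_i y_{i+1} − x_{i+1} y_i) is linear in k.
With k=0 it equals 154; the coefficient of k is 3 (from the two edges through A_4).
So 3·k + 154 = 2·74 = 148 ⇒ k = -2.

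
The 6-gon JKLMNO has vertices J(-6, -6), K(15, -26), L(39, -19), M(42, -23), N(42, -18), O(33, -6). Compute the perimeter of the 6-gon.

|JK| = √((21)² + (-20)²) = √841 = 29
|KL| = √((24)² + (7)²) = √625 = 25
|LM| = √((3)² + (-4)²) = √25 = 5
|MN| = √((0)² + (5)²) = √25 = 5
|NO| = √((-9)² + (12)²) = √225 = 15
|OJ| = √((-39)² + (0)²) = √1521 = 39
Perimeter = 29 + 25 + 5 + 5 + 15 + 39 = 118.

118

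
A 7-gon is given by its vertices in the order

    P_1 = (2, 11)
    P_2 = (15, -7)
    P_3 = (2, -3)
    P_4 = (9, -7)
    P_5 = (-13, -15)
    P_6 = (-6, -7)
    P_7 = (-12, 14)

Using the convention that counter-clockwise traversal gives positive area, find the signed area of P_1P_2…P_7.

-375

Apply the shoelace formula: 2A = Σ (x_i·y_{i+1} − x_{i+1}·y_i), indices taken mod 7.
Σ = (-179) + (-31) + (13) + (-226) + (1) + (-168) + (-160) = -750
Signed area = Σ/2 = -375 (negative ⇒ clockwise traversal).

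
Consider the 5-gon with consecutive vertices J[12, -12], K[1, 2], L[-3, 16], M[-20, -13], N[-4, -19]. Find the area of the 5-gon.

510.5

Apply Gauss's area formula: 2A = Σ (x_i·y_{i+1} − x_{i+1}·y_i), indices taken mod 5.
Σ = (36) + (22) + (359) + (328) + (276) = 1021
Area = |Σ|/2 = 510.5.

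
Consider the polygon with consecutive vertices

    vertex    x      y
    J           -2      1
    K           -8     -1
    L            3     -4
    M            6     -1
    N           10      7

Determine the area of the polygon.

71

J→K: (-2)(-1) − (-8)(1) = 10
K→L: (-8)(-4) − (3)(-1) = 35
L→M: (3)(-1) − (6)(-4) = 21
M→N: (6)(7) − (10)(-1) = 52
N→J: (10)(1) − (-2)(7) = 24
Σ = 142
Area = |Σ|/2 = 71.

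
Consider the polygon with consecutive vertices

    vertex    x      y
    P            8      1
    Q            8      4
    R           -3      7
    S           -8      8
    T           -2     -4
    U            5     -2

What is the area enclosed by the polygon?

108.5

Σ = (24) + (68) + (32) + (48) + (24) + (21) = 217
Area = |Σ|/2 = 108.5.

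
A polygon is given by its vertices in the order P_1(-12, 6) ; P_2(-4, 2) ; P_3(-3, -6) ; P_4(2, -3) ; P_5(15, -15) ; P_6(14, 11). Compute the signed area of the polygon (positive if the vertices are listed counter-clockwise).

Σ = (0) + (30) + (21) + (15) + (375) + (216) = 657
Signed area = Σ/2 = 328.5 (positive ⇒ counter-clockwise traversal).

328.5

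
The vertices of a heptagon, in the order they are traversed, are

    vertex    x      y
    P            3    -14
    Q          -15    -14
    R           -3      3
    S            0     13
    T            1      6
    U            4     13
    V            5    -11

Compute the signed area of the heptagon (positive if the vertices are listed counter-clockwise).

-274

Apply the surveyor's formula: 2A = Σ (x_i·y_{i+1} − x_{i+1}·y_i), indices taken mod 7.
Σ = (-252) + (-87) + (-39) + (-13) + (-11) + (-109) + (-37) = -548
Signed area = Σ/2 = -274 (negative ⇒ clockwise traversal).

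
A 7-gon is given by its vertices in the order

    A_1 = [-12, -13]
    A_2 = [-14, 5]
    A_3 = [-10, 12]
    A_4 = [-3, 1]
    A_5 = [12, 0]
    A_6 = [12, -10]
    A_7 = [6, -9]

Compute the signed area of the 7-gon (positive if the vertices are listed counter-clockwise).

-350

Apply Gauss's area formula: 2A = Σ (x_i·y_{i+1} − x_{i+1}·y_i), indices taken mod 7.
Σ = (-242) + (-118) + (26) + (-12) + (-120) + (-48) + (-186) = -700
Signed area = Σ/2 = -350 (negative ⇒ clockwise traversal).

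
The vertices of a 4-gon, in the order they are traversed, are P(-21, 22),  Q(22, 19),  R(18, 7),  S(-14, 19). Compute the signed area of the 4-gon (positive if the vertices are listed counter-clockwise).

-270

Apply the shoelace (surveyor's) formula: 2A = Σ (x_i·y_{i+1} − x_{i+1}·y_i), indices taken mod 4.
Σ = (-883) + (-188) + (440) + (91) = -540
Signed area = Σ/2 = -270 (negative ⇒ clockwise traversal).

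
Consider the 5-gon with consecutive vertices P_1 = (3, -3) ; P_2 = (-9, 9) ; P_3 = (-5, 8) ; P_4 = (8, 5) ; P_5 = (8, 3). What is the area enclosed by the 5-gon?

82.5

Apply the surveyor's formula: 2A = Σ (x_i·y_{i+1} − x_{i+1}·y_i), indices taken mod 5.
Cross-terms: 0, -27, -89, -16, -33  ⇒  Σ = -165
Area = |Σ|/2 = 82.5.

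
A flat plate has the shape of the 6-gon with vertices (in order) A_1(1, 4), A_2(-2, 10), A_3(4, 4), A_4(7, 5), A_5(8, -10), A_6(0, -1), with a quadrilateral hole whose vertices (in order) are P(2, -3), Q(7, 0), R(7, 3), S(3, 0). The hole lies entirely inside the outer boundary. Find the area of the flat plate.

Outer boundary:
Apply the shoelace formula: 2A = Σ (x_i·y_{i+1} − x_{i+1}·y_i), indices taken mod 6.
A_1→A_2: (1)(10) − (-2)(4) = 18
A_2→A_3: (-2)(4) − (4)(10) = -48
A_3→A_4: (4)(5) − (7)(4) = -8
A_4→A_5: (7)(-10) − (8)(5) = -110
A_5→A_6: (8)(-1) − (0)(-10) = -8
A_6→A_1: (0)(4) − (1)(-1) = 1
Σ = -155
Area = |Σ|/2 = 77.5.
Hole:
P→Q: (2)(0) − (7)(-3) = 21
Q→R: (7)(3) − (7)(0) = 21
R→S: (7)(0) − (3)(3) = -9
S→P: (3)(-3) − (2)(0) = -9
Σ = 24
Area = |Σ|/2 = 12.
Net area = 77.5 − 12 = 65.5.

65.5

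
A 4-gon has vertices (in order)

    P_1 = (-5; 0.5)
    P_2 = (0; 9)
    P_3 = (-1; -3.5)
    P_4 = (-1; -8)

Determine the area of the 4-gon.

Apply the surveyor's formula: 2A = Σ (x_i·y_{i+1} − x_{i+1}·y_i), indices taken mod 4.
Σ = (-45) + (9) + (4.5) + (-40.5) = -72
Area = |Σ|/2 = 36.

36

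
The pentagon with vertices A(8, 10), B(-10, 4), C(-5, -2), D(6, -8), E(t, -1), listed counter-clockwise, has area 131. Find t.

The doubled signed area Σ (x_i y_{i+1} − x_{i+1} y_i) is linear in t.
With t=0 it equals 226; the coefficient of t is 18 (from the two edges through E).
So 18·t + 226 = 2·131 = 262 ⇒ t = 2.

2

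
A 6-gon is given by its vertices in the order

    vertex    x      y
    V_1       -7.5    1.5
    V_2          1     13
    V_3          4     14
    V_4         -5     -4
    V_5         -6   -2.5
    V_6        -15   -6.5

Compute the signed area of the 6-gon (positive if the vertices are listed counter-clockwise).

-82.125

Σ = (-99) + (-38) + (54) + (-11.5) + (1.5) + (-71.25) = -164.25
Signed area = Σ/2 = -82.125 (negative ⇒ clockwise traversal).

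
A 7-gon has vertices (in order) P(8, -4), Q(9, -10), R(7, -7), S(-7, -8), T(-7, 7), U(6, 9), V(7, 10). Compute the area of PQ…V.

231.5

Apply the shoelace (surveyor's) formula: 2A = Σ (x_i·y_{i+1} − x_{i+1}·y_i), indices taken mod 7.
P→Q: (8)(-10) − (9)(-4) = -44
Q→R: (9)(-7) − (7)(-10) = 7
R→S: (7)(-8) − (-7)(-7) = -105
S→T: (-7)(7) − (-7)(-8) = -105
T→U: (-7)(9) − (6)(7) = -105
U→V: (6)(10) − (7)(9) = -3
V→P: (7)(-4) − (8)(10) = -108
Σ = -463
Area = |Σ|/2 = 231.5.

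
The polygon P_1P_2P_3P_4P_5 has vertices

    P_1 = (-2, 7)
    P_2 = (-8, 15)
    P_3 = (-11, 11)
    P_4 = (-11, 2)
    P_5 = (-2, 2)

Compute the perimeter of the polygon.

38

|P_1P_2| = √((-6)² + (8)²) = √100 = 10
|P_2P_3| = √((-3)² + (-4)²) = √25 = 5
|P_3P_4| = √((0)² + (-9)²) = √81 = 9
|P_4P_5| = √((9)² + (0)²) = √81 = 9
|P_5P_1| = √((0)² + (5)²) = √25 = 5
Perimeter = 10 + 5 + 9 + 9 + 5 = 38.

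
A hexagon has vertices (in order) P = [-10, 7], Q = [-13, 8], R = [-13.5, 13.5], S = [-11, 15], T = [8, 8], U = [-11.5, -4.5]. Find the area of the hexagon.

194

P→Q: (-10)(8) − (-13)(7) = 11
Q→R: (-13)(13.5) − (-13.5)(8) = -67.5
R→S: (-13.5)(15) − (-11)(13.5) = -54
S→T: (-11)(8) − (8)(15) = -208
T→U: (8)(-4.5) − (-11.5)(8) = 56
U→P: (-11.5)(7) − (-10)(-4.5) = -125.5
Σ = -388
Area = |Σ|/2 = 194.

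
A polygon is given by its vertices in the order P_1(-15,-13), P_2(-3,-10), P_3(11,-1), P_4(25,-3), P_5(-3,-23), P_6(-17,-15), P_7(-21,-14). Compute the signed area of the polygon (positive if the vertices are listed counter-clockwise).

Apply the surveyor's formula: 2A = Σ (x_i·y_{i+1} − x_{i+1}·y_i), indices taken mod 7.
P_1→P_2: (-15)(-10) − (-3)(-13) = 111
P_2→P_3: (-3)(-1) − (11)(-10) = 113
P_3→P_4: (11)(-3) − (25)(-1) = -8
P_4→P_5: (25)(-23) − (-3)(-3) = -584
P_5→P_6: (-3)(-15) − (-17)(-23) = -346
P_6→P_7: (-17)(-14) − (-21)(-15) = -77
P_7→P_1: (-21)(-13) − (-15)(-14) = 63
Σ = -728
Signed area = Σ/2 = -364 (negative ⇒ clockwise traversal).

-364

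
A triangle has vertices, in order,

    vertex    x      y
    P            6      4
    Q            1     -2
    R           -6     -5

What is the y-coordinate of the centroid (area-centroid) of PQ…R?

-1

Apply the shoelace (surveyor's) formula. First the cross-terms c_i = x_i·y_{i+1} − x_{i+1}·y_i:
  -16, -17, 6  ⇒  2A = -27, A = -13.5.
Then Σ (y_i + y_{i+1})·c_i = 81, so ȳ = 81 / (6·(-13.5)) = -1.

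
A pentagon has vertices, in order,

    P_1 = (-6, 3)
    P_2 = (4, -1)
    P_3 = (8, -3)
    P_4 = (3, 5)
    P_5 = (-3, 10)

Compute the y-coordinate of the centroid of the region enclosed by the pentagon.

32/9

Apply the surveyor's formula. First the cross-terms c_i = x_i·y_{i+1} − x_{i+1}·y_i:
  -6, -4, 49, 45, 51  ⇒  2A = 135, A = 67.5.
Then Σ (y_i + y_{i+1})·c_i = 1440, so ȳ = 1440 / (6·67.5) = 32/9.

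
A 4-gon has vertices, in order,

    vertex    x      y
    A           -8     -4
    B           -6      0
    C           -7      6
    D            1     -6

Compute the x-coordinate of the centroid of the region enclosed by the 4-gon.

-238/57

Apply the surveyor's formula. First the cross-terms c_i = x_i·y_{i+1} − x_{i+1}·y_i:
  -24, -36, 36, -52  ⇒  2A = -76, A = -38.
Then Σ (x_i + x_{i+1})·c_i = 952, so x̄ = 952 / (6·(-38)) = -238/57.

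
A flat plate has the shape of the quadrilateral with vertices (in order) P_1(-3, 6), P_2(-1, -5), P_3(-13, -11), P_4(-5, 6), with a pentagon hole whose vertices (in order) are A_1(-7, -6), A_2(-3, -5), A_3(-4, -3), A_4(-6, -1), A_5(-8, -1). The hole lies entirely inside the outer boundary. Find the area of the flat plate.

Outer boundary:
Apply the shoelace (surveyor's) formula: 2A = Σ (x_i·y_{i+1} − x_{i+1}·y_i), indices taken mod 4.
Cross-terms: 21, -54, -133, -12  ⇒  Σ = -178
Area = |Σ|/2 = 89.
Hole:
Σ = (17) + (-11) + (-14) + (-2) + (41) = 31
Area = |Σ|/2 = 15.5.
Net area = 89 − 15.5 = 73.5.

73.5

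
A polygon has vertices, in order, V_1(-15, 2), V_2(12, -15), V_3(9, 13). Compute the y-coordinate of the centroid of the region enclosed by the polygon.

0

Apply the surveyor's formula. First the cross-terms c_i = x_i·y_{i+1} − x_{i+1}·y_i:
  201, 291, 213  ⇒  2A = 705, A = 352.5.
Then Σ (y_i + y_{i+1})·c_i = 0, so ȳ = 0 / (6·352.5) = 0.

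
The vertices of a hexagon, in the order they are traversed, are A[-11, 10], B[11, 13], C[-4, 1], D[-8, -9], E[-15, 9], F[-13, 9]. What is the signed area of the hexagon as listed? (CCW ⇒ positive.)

Apply the surveyor's formula: 2A = Σ (x_i·y_{i+1} − x_{i+1}·y_i), indices taken mod 6.
Σ = (-253) + (63) + (44) + (-207) + (-18) + (-31) = -402
Signed area = Σ/2 = -201 (negative ⇒ clockwise traversal).

-201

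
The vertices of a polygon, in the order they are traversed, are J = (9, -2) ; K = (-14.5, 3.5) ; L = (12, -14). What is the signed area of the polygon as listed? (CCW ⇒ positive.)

Apply the shoelace (surveyor's) formula: 2A = Σ (x_i·y_{i+1} − x_{i+1}·y_i), indices taken mod 3.
Cross-terms: 2.5, 161, 102  ⇒  Σ = 265.5
Signed area = Σ/2 = 132.75 (positive ⇒ counter-clockwise traversal).

132.75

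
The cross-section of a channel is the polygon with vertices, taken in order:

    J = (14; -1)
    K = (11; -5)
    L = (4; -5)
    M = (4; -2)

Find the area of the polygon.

J→K: (14)(-5) − (11)(-1) = -59
K→L: (11)(-5) − (4)(-5) = -35
L→M: (4)(-2) − (4)(-5) = 12
M→J: (4)(-1) − (14)(-2) = 24
Σ = -58
Area = |Σ|/2 = 29.

29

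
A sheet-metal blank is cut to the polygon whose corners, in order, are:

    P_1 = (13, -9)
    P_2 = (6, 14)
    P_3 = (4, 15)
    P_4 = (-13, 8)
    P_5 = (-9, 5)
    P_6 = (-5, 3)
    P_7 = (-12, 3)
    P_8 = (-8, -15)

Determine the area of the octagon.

Σ = (236) + (34) + (227) + (7) + (-2) + (21) + (204) + (267) = 994
Area = |Σ|/2 = 497.

497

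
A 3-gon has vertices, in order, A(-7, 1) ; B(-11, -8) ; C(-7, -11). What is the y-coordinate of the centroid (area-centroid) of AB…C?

-6

Apply Gauss's area formula. First the cross-terms c_i = x_i·y_{i+1} − x_{i+1}·y_i:
  67, 65, -84  ⇒  2A = 48, A = 24.
Then Σ (y_i + y_{i+1})·c_i = -864, so ȳ = -864 / (6·24) = -6.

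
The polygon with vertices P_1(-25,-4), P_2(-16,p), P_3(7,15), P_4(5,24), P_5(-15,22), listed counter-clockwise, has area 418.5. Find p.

1

Write out the shoelace sum; only the two edges meeting at P_2 involve p:
2·Area = [((-25)·p − (-16)·(-4)) + ((-16)·15 − 7·p)] + 1173
       = -32·p + 869 = 837
⇒ p = 1.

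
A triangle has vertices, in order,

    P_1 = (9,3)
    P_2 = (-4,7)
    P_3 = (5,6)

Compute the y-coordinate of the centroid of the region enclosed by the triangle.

Apply the shoelace (surveyor's) formula. First the cross-terms c_i = x_i·y_{i+1} − x_{i+1}·y_i:
  75, -59, -39  ⇒  2A = -23, A = -11.5.
Then Σ (y_i + y_{i+1})·c_i = -368, so ȳ = -368 / (6·(-11.5)) = 16/3.

16/3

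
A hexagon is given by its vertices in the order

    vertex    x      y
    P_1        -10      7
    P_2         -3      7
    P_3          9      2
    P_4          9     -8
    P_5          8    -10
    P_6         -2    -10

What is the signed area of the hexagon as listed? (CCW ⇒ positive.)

-224

Apply the surveyor's formula: 2A = Σ (x_i·y_{i+1} − x_{i+1}·y_i), indices taken mod 6.
Cross-terms: -49, -69, -90, -26, -100, -114  ⇒  Σ = -448
Signed area = Σ/2 = -224 (negative ⇒ clockwise traversal).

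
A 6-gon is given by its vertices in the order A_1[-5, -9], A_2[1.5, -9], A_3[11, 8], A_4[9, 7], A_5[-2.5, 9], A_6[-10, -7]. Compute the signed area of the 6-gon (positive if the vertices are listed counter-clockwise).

217.75

Apply the surveyor's formula: 2A = Σ (x_i·y_{i+1} − x_{i+1}·y_i), indices taken mod 6.
Σ = (58.5) + (111) + (5) + (98.5) + (107.5) + (55) = 435.5
Signed area = Σ/2 = 217.75 (positive ⇒ counter-clockwise traversal).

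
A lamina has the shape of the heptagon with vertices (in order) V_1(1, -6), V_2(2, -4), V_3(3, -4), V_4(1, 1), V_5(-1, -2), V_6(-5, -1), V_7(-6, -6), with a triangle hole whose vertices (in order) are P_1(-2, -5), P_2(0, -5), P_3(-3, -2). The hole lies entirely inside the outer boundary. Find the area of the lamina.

34.5

Outer boundary:
Apply the surveyor's formula: 2A = Σ (x_i·y_{i+1} − x_{i+1}·y_i), indices taken mod 7.
Σ = (8) + (4) + (7) + (-1) + (-9) + (24) + (42) = 75
Area = |Σ|/2 = 37.5.
Hole:
Apply the shoelace formula: 2A = Σ (x_i·y_{i+1} − x_{i+1}·y_i), indices taken mod 3.
Cross-terms: 10, -15, 11  ⇒  Σ = 6
Area = |Σ|/2 = 3.
Net area = 37.5 − 3 = 34.5.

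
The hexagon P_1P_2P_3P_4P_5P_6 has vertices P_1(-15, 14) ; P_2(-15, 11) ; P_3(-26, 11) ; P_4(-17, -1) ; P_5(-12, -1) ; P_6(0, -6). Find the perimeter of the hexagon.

72

|P_1P_2| = √((0)² + (-3)²) = √9 = 3
|P_2P_3| = √((-11)² + (0)²) = √121 = 11
|P_3P_4| = √((9)² + (-12)²) = √225 = 15
|P_4P_5| = √((5)² + (0)²) = √25 = 5
|P_5P_6| = √((12)² + (-5)²) = √169 = 13
|P_6P_1| = √((-15)² + (20)²) = √625 = 25
Perimeter = 3 + 11 + 15 + 5 + 13 + 25 = 72.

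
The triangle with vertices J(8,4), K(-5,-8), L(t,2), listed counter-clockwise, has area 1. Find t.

6

Write out the shoelace sum; only the two edges meeting at L involve t:
2·Area = [((-5)·2 − t·(-8)) + (t·4 − 8·2)] + -44
       = 12·t + -70 = 2
⇒ t = 6.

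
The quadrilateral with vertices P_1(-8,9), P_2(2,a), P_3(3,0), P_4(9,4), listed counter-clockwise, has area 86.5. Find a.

The doubled signed area Σ (x_i y_{i+1} − x_{i+1} y_i) is linear in a.
With a=0 it equals 107; the coefficient of a is -11 (from the two edges through P_2).
So -11·a + 107 = 2·86.5 = 173 ⇒ a = -6.

-6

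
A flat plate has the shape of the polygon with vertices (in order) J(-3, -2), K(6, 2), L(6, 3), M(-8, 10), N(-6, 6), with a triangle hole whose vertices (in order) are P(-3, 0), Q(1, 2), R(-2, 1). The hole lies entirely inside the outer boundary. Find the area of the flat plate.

68

Outer boundary:
Apply Gauss's area formula: 2A = Σ (x_i·y_{i+1} − x_{i+1}·y_i), indices taken mod 5.
Cross-terms: 6, 6, 84, 12, 30  ⇒  Σ = 138
Area = |Σ|/2 = 69.
Hole:
Apply Gauss's area formula: 2A = Σ (x_i·y_{i+1} − x_{i+1}·y_i), indices taken mod 3.
Σ = (-6) + (5) + (3) = 2
Area = |Σ|/2 = 1.
Net area = 69 − 1 = 68.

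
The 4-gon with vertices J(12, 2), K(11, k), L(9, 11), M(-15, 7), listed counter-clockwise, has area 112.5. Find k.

Write out the shoelace sum; only the two edges meeting at K involve k:
2·Area = [(12·k − 11·2) + (11·11 − 9·k)] + 114
       = 3·k + 213 = 225
⇒ k = 4.

4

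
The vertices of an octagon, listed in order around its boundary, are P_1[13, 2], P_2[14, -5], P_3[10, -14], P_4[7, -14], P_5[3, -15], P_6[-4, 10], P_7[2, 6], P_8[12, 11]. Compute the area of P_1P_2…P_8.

Apply the shoelace formula: 2A = Σ (x_i·y_{i+1} − x_{i+1}·y_i), indices taken mod 8.
Σ = (-93) + (-146) + (-42) + (-63) + (-30) + (-44) + (-50) + (-119) = -587
Area = |Σ|/2 = 293.5.

293.5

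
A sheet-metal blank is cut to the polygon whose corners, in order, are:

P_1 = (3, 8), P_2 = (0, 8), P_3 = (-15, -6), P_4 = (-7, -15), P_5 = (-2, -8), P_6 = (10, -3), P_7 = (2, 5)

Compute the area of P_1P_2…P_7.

248

Apply Gauss's area formula: 2A = Σ (x_i·y_{i+1} − x_{i+1}·y_i), indices taken mod 7.
P_1→P_2: (3)(8) − (0)(8) = 24
P_2→P_3: (0)(-6) − (-15)(8) = 120
P_3→P_4: (-15)(-15) − (-7)(-6) = 183
P_4→P_5: (-7)(-8) − (-2)(-15) = 26
P_5→P_6: (-2)(-3) − (10)(-8) = 86
P_6→P_7: (10)(5) − (2)(-3) = 56
P_7→P_1: (2)(8) − (3)(5) = 1
Σ = 496
Area = |Σ|/2 = 248.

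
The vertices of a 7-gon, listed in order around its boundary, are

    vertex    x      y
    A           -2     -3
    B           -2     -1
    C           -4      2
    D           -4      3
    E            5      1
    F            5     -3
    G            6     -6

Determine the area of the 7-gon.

48.5

Apply the surveyor's formula: 2A = Σ (x_i·y_{i+1} − x_{i+1}·y_i), indices taken mod 7.
Cross-terms: -4, -8, -4, -19, -20, -12, -30  ⇒  Σ = -97
Area = |Σ|/2 = 48.5.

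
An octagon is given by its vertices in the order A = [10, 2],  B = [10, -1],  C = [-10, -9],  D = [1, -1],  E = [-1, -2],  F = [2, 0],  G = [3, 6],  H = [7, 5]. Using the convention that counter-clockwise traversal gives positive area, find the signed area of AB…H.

Apply the surveyor's formula: 2A = Σ (x_i·y_{i+1} − x_{i+1}·y_i), indices taken mod 8.
A→B: (10)(-1) − (10)(2) = -30
B→C: (10)(-9) − (-10)(-1) = -100
C→D: (-10)(-1) − (1)(-9) = 19
D→E: (1)(-2) − (-1)(-1) = -3
E→F: (-1)(0) − (2)(-2) = 4
F→G: (2)(6) − (3)(0) = 12
G→H: (3)(5) − (7)(6) = -27
H→A: (7)(2) − (10)(5) = -36
Σ = -161
Signed area = Σ/2 = -80.5 (negative ⇒ clockwise traversal).

-80.5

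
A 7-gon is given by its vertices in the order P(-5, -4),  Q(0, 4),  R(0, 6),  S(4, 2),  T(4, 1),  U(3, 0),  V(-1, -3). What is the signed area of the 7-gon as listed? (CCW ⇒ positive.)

-35.5

Apply the surveyor's formula: 2A = Σ (x_i·y_{i+1} − x_{i+1}·y_i), indices taken mod 7.
Cross-terms: -20, 0, -24, -4, -3, -9, -11  ⇒  Σ = -71
Signed area = Σ/2 = -35.5 (negative ⇒ clockwise traversal).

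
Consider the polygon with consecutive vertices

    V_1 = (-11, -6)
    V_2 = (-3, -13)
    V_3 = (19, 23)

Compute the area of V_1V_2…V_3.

221

Apply the shoelace formula: 2A = Σ (x_i·y_{i+1} − x_{i+1}·y_i), indices taken mod 3.
Σ = (125) + (178) + (139) = 442
Area = |Σ|/2 = 221.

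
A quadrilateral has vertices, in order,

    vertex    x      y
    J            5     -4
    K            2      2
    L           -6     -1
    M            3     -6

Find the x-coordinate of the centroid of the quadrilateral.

Apply the shoelace formula. First the cross-terms c_i = x_i·y_{i+1} − x_{i+1}·y_i:
  18, 10, 39, 18  ⇒  2A = 85, A = 42.5.
Then Σ (x_i + x_{i+1})·c_i = 113, so x̄ = 113 / (6·42.5) = 113/255.

113/255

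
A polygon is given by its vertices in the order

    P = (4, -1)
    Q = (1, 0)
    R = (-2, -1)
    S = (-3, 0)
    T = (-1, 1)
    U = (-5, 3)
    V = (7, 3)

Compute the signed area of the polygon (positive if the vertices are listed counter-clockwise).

-29.5

Apply the shoelace (surveyor's) formula: 2A = Σ (x_i·y_{i+1} − x_{i+1}·y_i), indices taken mod 7.
Σ = (1) + (-1) + (-3) + (-3) + (2) + (-36) + (-19) = -59
Signed area = Σ/2 = -29.5 (negative ⇒ clockwise traversal).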